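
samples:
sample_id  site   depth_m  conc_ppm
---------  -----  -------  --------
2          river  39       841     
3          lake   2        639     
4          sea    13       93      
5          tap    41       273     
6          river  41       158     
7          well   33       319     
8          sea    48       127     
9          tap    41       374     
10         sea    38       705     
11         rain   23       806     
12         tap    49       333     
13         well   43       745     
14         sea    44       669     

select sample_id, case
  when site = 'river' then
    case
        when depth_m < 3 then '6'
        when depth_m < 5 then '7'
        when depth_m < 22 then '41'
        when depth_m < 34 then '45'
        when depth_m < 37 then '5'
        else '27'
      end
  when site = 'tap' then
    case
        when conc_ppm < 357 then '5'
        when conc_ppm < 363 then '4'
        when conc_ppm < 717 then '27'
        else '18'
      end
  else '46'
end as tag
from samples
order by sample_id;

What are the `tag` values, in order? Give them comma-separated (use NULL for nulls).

27, 46, 46, 5, 27, 46, 46, 27, 46, 46, 5, 46, 46

sample_id=2: site='river' → inner[ELSE] → 27
sample_id=3: site='lake' → outer ELSE → 46
sample_id=4: site='sea' → outer ELSE → 46
sample_id=5: site='tap' → inner[conc_ppm < 357] → 5
sample_id=6: site='river' → inner[ELSE] → 27
sample_id=7: site='well' → outer ELSE → 46
sample_id=8: site='sea' → outer ELSE → 46
sample_id=9: site='tap' → inner[conc_ppm < 717] → 27
sample_id=10: site='sea' → outer ELSE → 46
sample_id=11: site='rain' → outer ELSE → 46
sample_id=12: site='tap' → inner[conc_ppm < 357] → 5
sample_id=13: site='well' → outer ELSE → 46
sample_id=14: site='sea' → outer ELSE → 46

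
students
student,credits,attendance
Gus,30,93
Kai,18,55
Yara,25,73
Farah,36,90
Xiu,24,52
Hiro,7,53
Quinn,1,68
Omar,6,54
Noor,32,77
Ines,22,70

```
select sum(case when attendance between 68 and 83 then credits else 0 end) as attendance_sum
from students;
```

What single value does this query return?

student=Gus: ✗
student=Kai: ✗
student=Yara: ✓ → 25
student=Farah: ✗
student=Xiu: ✗
student=Hiro: ✗
student=Quinn: ✓ → 1
student=Omar: ✗
student=Noor: ✓ → 32
student=Ines: ✓ → 22
attendance_sum = 25 + 1 + 32 + 22 = 80

80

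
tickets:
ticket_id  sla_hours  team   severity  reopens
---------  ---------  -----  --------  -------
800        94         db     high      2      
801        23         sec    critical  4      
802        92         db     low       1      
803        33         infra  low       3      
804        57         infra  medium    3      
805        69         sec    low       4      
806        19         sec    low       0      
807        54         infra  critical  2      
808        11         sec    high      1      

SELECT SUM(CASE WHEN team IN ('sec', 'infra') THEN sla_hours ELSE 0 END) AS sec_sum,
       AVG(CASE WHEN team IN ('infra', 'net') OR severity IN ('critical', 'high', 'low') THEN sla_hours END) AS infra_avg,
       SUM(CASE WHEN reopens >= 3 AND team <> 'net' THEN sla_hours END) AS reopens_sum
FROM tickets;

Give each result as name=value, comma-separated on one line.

sec_sum=266, infra_avg=50.2222222222, reopens_sum=182

[sec_sum: team IN ('sec', 'infra')]
ticket_id=800: ✗
ticket_id=801: ✓ → 23
ticket_id=802: ✗
ticket_id=803: ✓ → 33
ticket_id=804: ✓ → 57
ticket_id=805: ✓ → 69
ticket_id=806: ✓ → 19
ticket_id=807: ✓ → 54
ticket_id=808: ✓ → 11
sec_sum = 23 + 33 + 57 + 69 + 19 + 54 + 11 = 266
—
[infra_avg: team IN ('infra', 'net') OR severity IN ('critical', 'high', 'low')]
ticket_id=800: ✓ → 94
ticket_id=801: ✓ → 23
ticket_id=802: ✓ → 92
ticket_id=803: ✓ → 33
ticket_id=804: ✓ → 57
ticket_id=805: ✓ → 69
ticket_id=806: ✓ → 19
ticket_id=807: ✓ → 54
ticket_id=808: ✓ → 11
infra_avg = (94 + 23 + 92 + 33 + 57 + 69 + 19 + 54 + 11) / 9 = 50.2222222222
—
[reopens_sum: reopens >= 3 AND team <> 'net']
ticket_id=800: ✗
ticket_id=801: ✓ → 23
ticket_id=802: ✗
ticket_id=803: ✓ → 33
ticket_id=804: ✓ → 57
ticket_id=805: ✓ → 69
ticket_id=806: ✗
ticket_id=807: ✗
ticket_id=808: ✗
reopens_sum = 23 + 33 + 57 + 69 = 182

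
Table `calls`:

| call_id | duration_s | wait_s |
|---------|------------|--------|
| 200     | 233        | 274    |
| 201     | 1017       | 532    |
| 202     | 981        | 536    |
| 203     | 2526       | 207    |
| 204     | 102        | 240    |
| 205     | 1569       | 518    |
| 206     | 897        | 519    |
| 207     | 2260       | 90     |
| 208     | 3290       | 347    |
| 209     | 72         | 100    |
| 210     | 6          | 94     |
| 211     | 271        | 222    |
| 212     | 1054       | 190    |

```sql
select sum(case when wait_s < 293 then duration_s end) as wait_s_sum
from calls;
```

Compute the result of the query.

6524

call_id=200: ✓ → 233
call_id=201: ✗
call_id=202: ✗
call_id=203: ✓ → 2526
call_id=204: ✓ → 102
call_id=205: ✗
call_id=206: ✗
call_id=207: ✓ → 2260
call_id=208: ✗
call_id=209: ✓ → 72
call_id=210: ✓ → 6
call_id=211: ✓ → 271
call_id=212: ✓ → 1054
wait_s_sum = 233 + 2526 + 102 + 2260 + 72 + 6 + 271 + 1054 = 6524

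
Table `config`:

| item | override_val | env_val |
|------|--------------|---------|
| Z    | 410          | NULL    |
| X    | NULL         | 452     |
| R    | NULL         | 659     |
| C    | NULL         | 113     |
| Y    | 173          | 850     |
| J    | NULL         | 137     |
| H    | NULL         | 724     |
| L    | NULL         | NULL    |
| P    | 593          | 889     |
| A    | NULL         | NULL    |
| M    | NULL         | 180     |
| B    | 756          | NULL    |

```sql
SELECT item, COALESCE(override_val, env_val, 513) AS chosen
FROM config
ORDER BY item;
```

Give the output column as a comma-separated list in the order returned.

item=A: override_val=NULL, env_val=NULL, → literal 513 → 513
item=B: override_val=756 → 756
item=C: override_val=NULL, env_val=113 → 113
item=H: override_val=NULL, env_val=724 → 724
item=J: override_val=NULL, env_val=137 → 137
item=L: override_val=NULL, env_val=NULL, → literal 513 → 513
item=M: override_val=NULL, env_val=180 → 180
item=P: override_val=593 → 593
item=R: override_val=NULL, env_val=659 → 659
item=X: override_val=NULL, env_val=452 → 452
item=Y: override_val=173 → 173
item=Z: override_val=410 → 410

513, 756, 113, 724, 137, 513, 180, 593, 659, 452, 173, 410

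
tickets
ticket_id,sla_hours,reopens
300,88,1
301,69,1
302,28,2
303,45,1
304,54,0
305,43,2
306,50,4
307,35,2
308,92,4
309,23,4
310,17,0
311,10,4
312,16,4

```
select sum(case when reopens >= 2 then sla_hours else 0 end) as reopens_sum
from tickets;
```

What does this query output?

ticket_id=300: ✗
ticket_id=301: ✗
ticket_id=302: ✓ → 28
ticket_id=303: ✗
ticket_id=304: ✗
ticket_id=305: ✓ → 43
ticket_id=306: ✓ → 50
ticket_id=307: ✓ → 35
ticket_id=308: ✓ → 92
ticket_id=309: ✓ → 23
ticket_id=310: ✗
ticket_id=311: ✓ → 10
ticket_id=312: ✓ → 16
reopens_sum = 28 + 43 + 50 + 35 + 92 + 23 + 10 + 16 = 297

297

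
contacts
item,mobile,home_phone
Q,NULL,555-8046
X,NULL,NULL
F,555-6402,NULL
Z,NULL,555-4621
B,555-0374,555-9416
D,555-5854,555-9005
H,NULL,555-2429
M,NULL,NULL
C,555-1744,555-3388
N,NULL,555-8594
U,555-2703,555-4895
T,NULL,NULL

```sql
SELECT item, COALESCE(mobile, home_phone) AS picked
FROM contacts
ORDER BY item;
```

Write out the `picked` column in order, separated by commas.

555-0374, 555-1744, 555-5854, 555-6402, 555-2429, NULL, 555-8594, 555-8046, NULL, 555-2703, NULL, 555-4621

item=B: mobile=555-0374 → 555-0374
item=C: mobile=555-1744 → 555-1744
item=D: mobile=555-5854 → 555-5854
item=F: mobile=555-6402 → 555-6402
item=H: mobile=NULL, home_phone=555-2429 → 555-2429
item=M: mobile=NULL, home_phone=NULL (all NULL) → NULL
item=N: mobile=NULL, home_phone=555-8594 → 555-8594
item=Q: mobile=NULL, home_phone=555-8046 → 555-8046
item=T: mobile=NULL, home_phone=NULL (all NULL) → NULL
item=U: mobile=555-2703 → 555-2703
item=X: mobile=NULL, home_phone=NULL (all NULL) → NULL
item=Z: mobile=NULL, home_phone=555-4621 → 555-4621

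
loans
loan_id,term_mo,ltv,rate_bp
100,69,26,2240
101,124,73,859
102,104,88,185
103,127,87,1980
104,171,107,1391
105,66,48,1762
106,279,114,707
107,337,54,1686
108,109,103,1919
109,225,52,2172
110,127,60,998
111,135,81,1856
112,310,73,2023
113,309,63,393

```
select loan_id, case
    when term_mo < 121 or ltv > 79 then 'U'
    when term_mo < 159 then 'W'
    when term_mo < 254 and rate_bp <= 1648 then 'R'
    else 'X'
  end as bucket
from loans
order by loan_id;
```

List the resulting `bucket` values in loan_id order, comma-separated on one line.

U, W, U, U, U, U, U, X, U, X, W, U, X, X

loan_id=100: term_mo < 121 or ltv > 79 → U
loan_id=101: term_mo < 159 → W
loan_id=102: term_mo < 121 or ltv > 79 → U
loan_id=103: term_mo < 121 or ltv > 79 → U
loan_id=104: term_mo < 121 or ltv > 79 → U
loan_id=105: term_mo < 121 or ltv > 79 → U
loan_id=106: term_mo < 121 or ltv > 79 → U
loan_id=107: ELSE → X
loan_id=108: term_mo < 121 or ltv > 79 → U
loan_id=109: ELSE → X
loan_id=110: term_mo < 159 → W
loan_id=111: term_mo < 121 or ltv > 79 → U
loan_id=112: ELSE → X
loan_id=113: ELSE → X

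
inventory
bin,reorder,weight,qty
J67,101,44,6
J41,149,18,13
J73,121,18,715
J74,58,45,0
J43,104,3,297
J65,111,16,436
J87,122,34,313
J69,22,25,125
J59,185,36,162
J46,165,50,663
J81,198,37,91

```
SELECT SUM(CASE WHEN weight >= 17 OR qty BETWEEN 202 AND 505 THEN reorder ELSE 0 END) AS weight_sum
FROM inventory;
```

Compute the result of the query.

1336

bin=J67: ✓ → 101
bin=J41: ✓ → 149
bin=J73: ✓ → 121
bin=J74: ✓ → 58
bin=J43: ✓ → 104
bin=J65: ✓ → 111
bin=J87: ✓ → 122
bin=J69: ✓ → 22
bin=J59: ✓ → 185
bin=J46: ✓ → 165
bin=J81: ✓ → 198
weight_sum = 101 + 149 + 121 + 58 + 104 + 111 + 122 + 22 + 185 + 165 + 198 = 1336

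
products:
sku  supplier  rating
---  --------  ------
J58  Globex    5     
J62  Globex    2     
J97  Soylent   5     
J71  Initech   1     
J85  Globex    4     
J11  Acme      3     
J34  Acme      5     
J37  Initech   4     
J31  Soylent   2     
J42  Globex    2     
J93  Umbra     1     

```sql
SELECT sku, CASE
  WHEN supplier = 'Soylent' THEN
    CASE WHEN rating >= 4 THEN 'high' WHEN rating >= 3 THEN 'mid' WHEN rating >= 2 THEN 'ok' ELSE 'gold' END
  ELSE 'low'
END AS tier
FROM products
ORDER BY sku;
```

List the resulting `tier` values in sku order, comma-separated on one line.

low, ok, low, low, low, low, low, low, low, low, high

sku=J11: supplier='Acme' → outer ELSE → low
sku=J31: supplier='Soylent' → inner[rating >= 2] → ok
sku=J34: supplier='Acme' → outer ELSE → low
sku=J37: supplier='Initech' → outer ELSE → low
sku=J42: supplier='Globex' → outer ELSE → low
sku=J58: supplier='Globex' → outer ELSE → low
sku=J62: supplier='Globex' → outer ELSE → low
sku=J71: supplier='Initech' → outer ELSE → low
sku=J85: supplier='Globex' → outer ELSE → low
sku=J93: supplier='Umbra' → outer ELSE → low
sku=J97: supplier='Soylent' → inner[rating >= 4] → high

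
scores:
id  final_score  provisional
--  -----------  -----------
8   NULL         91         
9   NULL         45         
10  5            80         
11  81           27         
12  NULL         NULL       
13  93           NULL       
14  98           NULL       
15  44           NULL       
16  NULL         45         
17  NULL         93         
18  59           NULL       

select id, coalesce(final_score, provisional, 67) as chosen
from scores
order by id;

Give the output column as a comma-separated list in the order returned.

91, 45, 5, 81, 67, 93, 98, 44, 45, 93, 59

id=8: final_score=NULL, provisional=91 → 91
id=9: final_score=NULL, provisional=45 → 45
id=10: final_score=5 → 5
id=11: final_score=81 → 81
id=12: final_score=NULL, provisional=NULL, → literal 67 → 67
id=13: final_score=93 → 93
id=14: final_score=98 → 98
id=15: final_score=44 → 44
id=16: final_score=NULL, provisional=45 → 45
id=17: final_score=NULL, provisional=93 → 93
id=18: final_score=59 → 59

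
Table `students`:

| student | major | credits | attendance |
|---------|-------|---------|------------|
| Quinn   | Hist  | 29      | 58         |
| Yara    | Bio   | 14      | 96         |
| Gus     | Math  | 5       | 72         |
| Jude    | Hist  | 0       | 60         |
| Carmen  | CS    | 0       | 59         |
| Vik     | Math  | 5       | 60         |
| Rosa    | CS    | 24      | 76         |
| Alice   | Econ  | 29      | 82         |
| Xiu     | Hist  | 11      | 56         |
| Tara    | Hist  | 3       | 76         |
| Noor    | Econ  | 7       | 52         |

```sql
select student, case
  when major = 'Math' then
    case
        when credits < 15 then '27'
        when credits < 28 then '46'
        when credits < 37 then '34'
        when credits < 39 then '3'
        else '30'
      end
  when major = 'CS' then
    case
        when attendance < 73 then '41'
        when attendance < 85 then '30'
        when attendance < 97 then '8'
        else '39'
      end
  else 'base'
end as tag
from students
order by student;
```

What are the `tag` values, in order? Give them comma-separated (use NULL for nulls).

student=Alice: major='Econ' → outer ELSE → base
student=Carmen: major='CS' → inner[attendance < 73] → 41
student=Gus: major='Math' → inner[credits < 15] → 27
student=Jude: major='Hist' → outer ELSE → base
student=Noor: major='Econ' → outer ELSE → base
student=Quinn: major='Hist' → outer ELSE → base
student=Rosa: major='CS' → inner[attendance < 85] → 30
student=Tara: major='Hist' → outer ELSE → base
student=Vik: major='Math' → inner[credits < 15] → 27
student=Xiu: major='Hist' → outer ELSE → base
student=Yara: major='Bio' → outer ELSE → base

base, 41, 27, base, base, base, 30, base, 27, base, base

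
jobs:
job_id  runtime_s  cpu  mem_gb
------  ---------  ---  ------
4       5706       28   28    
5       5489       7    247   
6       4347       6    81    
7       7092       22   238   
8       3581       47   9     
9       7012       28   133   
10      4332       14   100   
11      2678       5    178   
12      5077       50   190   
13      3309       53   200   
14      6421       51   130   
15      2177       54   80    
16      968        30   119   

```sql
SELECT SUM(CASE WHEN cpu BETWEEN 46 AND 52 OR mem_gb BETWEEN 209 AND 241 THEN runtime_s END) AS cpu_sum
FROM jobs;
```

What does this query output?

job_id=4: ✗
job_id=5: ✗
job_id=6: ✗
job_id=7: ✓ → 7092
job_id=8: ✓ → 3581
job_id=9: ✗
job_id=10: ✗
job_id=11: ✗
job_id=12: ✓ → 5077
job_id=13: ✗
job_id=14: ✓ → 6421
job_id=15: ✗
job_id=16: ✗
cpu_sum = 7092 + 3581 + 5077 + 6421 = 22171

22171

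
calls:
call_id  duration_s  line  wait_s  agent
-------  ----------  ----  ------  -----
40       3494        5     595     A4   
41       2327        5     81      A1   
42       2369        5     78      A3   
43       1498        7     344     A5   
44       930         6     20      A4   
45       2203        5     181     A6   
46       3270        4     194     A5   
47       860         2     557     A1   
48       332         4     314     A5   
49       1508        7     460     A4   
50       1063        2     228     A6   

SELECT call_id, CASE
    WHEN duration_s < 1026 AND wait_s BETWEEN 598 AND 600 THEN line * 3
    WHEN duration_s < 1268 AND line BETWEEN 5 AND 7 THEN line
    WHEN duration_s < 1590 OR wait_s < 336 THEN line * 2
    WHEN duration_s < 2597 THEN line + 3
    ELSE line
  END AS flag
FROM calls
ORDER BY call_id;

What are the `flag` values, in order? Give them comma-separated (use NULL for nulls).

call_id=40: ELSE → 5
call_id=41: duration_s < 1590 OR wait_s < 336 → 10
call_id=42: duration_s < 1590 OR wait_s < 336 → 10
call_id=43: duration_s < 1590 OR wait_s < 336 → 14
call_id=44: duration_s < 1268 AND line BETWEEN 5 AND 7 → 6
call_id=45: duration_s < 1590 OR wait_s < 336 → 10
call_id=46: duration_s < 1590 OR wait_s < 336 → 8
call_id=47: duration_s < 1590 OR wait_s < 336 → 4
call_id=48: duration_s < 1590 OR wait_s < 336 → 8
call_id=49: duration_s < 1590 OR wait_s < 336 → 14
call_id=50: duration_s < 1590 OR wait_s < 336 → 4

5, 10, 10, 14, 6, 10, 8, 4, 8, 14, 4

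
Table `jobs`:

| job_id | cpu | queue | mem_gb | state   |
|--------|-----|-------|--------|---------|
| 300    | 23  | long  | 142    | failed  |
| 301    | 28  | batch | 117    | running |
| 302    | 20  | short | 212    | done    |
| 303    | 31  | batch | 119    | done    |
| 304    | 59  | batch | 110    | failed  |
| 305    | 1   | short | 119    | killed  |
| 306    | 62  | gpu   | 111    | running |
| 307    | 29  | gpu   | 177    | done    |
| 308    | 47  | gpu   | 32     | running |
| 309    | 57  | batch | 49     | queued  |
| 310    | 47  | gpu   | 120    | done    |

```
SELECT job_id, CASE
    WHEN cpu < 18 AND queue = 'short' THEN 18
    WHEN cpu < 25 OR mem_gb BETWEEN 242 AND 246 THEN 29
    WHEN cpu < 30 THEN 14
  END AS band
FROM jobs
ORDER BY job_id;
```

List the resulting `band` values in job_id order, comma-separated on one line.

job_id=300: cpu < 25 OR mem_gb BETWEEN 242 AND 246 → 29
job_id=301: cpu < 30 → 14
job_id=302: cpu < 25 OR mem_gb BETWEEN 242 AND 246 → 29
job_id=303: (no match → NULL) → NULL
job_id=304: (no match → NULL) → NULL
job_id=305: cpu < 18 AND queue = 'short' → 18
job_id=306: (no match → NULL) → NULL
job_id=307: cpu < 30 → 14
job_id=308: (no match → NULL) → NULL
job_id=309: (no match → NULL) → NULL
job_id=310: (no match → NULL) → NULL

29, 14, 29, NULL, NULL, 18, NULL, 14, NULL, NULL, NULL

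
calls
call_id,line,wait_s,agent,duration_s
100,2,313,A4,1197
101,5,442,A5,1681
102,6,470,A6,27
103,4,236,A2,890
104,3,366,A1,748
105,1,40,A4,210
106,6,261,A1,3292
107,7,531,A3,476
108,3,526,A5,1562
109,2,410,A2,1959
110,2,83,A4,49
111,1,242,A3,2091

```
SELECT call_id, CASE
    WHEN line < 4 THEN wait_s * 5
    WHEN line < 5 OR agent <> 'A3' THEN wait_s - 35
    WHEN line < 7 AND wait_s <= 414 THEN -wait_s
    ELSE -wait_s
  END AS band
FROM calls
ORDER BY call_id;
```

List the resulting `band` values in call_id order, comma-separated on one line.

1565, 407, 435, 201, 1830, 200, 226, -531, 2630, 2050, 415, 1210

call_id=100: line < 4 → 1565
call_id=101: line < 5 OR agent <> 'A3' → 407
call_id=102: line < 5 OR agent <> 'A3' → 435
call_id=103: line < 5 OR agent <> 'A3' → 201
call_id=104: line < 4 → 1830
call_id=105: line < 4 → 200
call_id=106: line < 5 OR agent <> 'A3' → 226
call_id=107: ELSE → -531
call_id=108: line < 4 → 2630
call_id=109: line < 4 → 2050
call_id=110: line < 4 → 415
call_id=111: line < 4 → 1210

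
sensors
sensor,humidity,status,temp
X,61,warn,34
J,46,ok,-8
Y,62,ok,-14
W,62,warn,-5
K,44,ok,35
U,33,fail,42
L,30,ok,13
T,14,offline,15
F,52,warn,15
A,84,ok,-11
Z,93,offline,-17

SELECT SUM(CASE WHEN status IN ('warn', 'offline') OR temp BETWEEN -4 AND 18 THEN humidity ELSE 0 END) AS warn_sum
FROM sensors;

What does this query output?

312

sensor=X: ✓ → 61
sensor=J: ✗
sensor=Y: ✗
sensor=W: ✓ → 62
sensor=K: ✗
sensor=U: ✗
sensor=L: ✓ → 30
sensor=T: ✓ → 14
sensor=F: ✓ → 52
sensor=A: ✗
sensor=Z: ✓ → 93
warn_sum = 61 + 62 + 30 + 14 + 52 + 93 = 312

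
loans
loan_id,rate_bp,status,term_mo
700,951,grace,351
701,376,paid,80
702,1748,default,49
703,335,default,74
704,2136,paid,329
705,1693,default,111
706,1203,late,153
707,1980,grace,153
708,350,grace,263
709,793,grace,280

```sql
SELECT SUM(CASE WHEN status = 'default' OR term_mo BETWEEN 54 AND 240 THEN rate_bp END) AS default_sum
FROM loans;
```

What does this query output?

loan_id=700: ✗
loan_id=701: ✓ → 376
loan_id=702: ✓ → 1748
loan_id=703: ✓ → 335
loan_id=704: ✗
loan_id=705: ✓ → 1693
loan_id=706: ✓ → 1203
loan_id=707: ✓ → 1980
loan_id=708: ✗
loan_id=709: ✗
default_sum = 376 + 1748 + 335 + 1693 + 1203 + 1980 = 7335

7335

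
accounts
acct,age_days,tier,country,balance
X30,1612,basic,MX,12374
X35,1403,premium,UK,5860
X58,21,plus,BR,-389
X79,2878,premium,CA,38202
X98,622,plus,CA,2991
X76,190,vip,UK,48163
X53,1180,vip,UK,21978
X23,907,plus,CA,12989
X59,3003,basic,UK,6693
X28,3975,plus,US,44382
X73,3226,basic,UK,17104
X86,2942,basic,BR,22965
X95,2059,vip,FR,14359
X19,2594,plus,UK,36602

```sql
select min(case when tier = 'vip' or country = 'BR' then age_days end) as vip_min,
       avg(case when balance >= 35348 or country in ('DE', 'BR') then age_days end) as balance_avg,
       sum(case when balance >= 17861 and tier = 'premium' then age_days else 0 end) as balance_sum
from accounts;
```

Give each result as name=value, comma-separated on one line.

[vip_min: tier = 'vip' or country = 'BR']
acct=X30: ✗
acct=X35: ✗
acct=X58: ✓ → 21
acct=X79: ✗
acct=X98: ✗
acct=X76: ✓ → 190
acct=X53: ✓ → 1180
acct=X23: ✗
acct=X59: ✗
acct=X28: ✗
acct=X73: ✗
acct=X86: ✓ → 2942
acct=X95: ✓ → 2059
acct=X19: ✗
vip_min = MIN(21, 190, 1180, 2942, 2059) = 21
—
[balance_avg: balance >= 35348 or country in ('DE', 'BR')]
acct=X30: ✗
acct=X35: ✗
acct=X58: ✓ → 21
acct=X79: ✓ → 2878
acct=X98: ✗
acct=X76: ✓ → 190
acct=X53: ✗
acct=X23: ✗
acct=X59: ✗
acct=X28: ✓ → 3975
acct=X73: ✗
acct=X86: ✓ → 2942
acct=X95: ✗
acct=X19: ✓ → 2594
balance_avg = (21 + 2878 + 190 + 3975 + 2942 + 2594) / 6 = 2100
—
[balance_sum: balance >= 17861 and tier = 'premium']
acct=X30: ✗
acct=X35: ✗
acct=X58: ✗
acct=X79: ✓ → 2878
acct=X98: ✗
acct=X76: ✗
acct=X53: ✗
acct=X23: ✗
acct=X59: ✗
acct=X28: ✗
acct=X73: ✗
acct=X86: ✗
acct=X95: ✗
acct=X19: ✗
balance_sum = 2878

vip_min=21, balance_avg=2100, balance_sum=2878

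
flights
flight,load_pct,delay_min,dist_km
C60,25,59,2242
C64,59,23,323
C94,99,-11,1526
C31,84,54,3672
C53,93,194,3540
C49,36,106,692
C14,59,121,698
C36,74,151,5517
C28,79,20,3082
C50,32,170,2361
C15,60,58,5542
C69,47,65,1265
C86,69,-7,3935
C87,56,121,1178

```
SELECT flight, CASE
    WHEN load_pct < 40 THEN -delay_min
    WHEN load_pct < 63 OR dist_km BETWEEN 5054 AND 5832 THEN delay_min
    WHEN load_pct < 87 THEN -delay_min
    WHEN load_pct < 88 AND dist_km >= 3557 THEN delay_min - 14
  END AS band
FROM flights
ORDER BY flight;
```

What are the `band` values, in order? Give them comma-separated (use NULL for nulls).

flight=C14: load_pct < 63 OR dist_km BETWEEN 5054 AND 5832 → 121
flight=C15: load_pct < 63 OR dist_km BETWEEN 5054 AND 5832 → 58
flight=C28: load_pct < 87 → -20
flight=C31: load_pct < 87 → -54
flight=C36: load_pct < 63 OR dist_km BETWEEN 5054 AND 5832 → 151
flight=C49: load_pct < 40 → -106
flight=C50: load_pct < 40 → -170
flight=C53: (no match → NULL) → NULL
flight=C60: load_pct < 40 → -59
flight=C64: load_pct < 63 OR dist_km BETWEEN 5054 AND 5832 → 23
flight=C69: load_pct < 63 OR dist_km BETWEEN 5054 AND 5832 → 65
flight=C86: load_pct < 87 → 7
flight=C87: load_pct < 63 OR dist_km BETWEEN 5054 AND 5832 → 121
flight=C94: (no match → NULL) → NULL

121, 58, -20, -54, 151, -106, -170, NULL, -59, 23, 65, 7, 121, NULL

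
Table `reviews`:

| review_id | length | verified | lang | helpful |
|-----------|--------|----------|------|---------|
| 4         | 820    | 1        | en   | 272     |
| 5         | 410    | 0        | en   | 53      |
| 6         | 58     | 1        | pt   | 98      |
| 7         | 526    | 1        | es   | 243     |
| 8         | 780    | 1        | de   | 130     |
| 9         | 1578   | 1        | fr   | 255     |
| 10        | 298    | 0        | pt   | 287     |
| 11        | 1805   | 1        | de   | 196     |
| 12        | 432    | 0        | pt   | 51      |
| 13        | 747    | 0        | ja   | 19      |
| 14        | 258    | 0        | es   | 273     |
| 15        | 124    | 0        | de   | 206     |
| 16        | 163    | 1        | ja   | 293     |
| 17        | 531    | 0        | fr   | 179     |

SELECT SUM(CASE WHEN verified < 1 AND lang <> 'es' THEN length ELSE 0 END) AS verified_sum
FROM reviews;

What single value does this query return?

2542

review_id=4: ✗
review_id=5: ✓ → 410
review_id=6: ✗
review_id=7: ✗
review_id=8: ✗
review_id=9: ✗
review_id=10: ✓ → 298
review_id=11: ✗
review_id=12: ✓ → 432
review_id=13: ✓ → 747
review_id=14: ✗
review_id=15: ✓ → 124
review_id=16: ✗
review_id=17: ✓ → 531
verified_sum = 410 + 298 + 432 + 747 + 124 + 531 = 2542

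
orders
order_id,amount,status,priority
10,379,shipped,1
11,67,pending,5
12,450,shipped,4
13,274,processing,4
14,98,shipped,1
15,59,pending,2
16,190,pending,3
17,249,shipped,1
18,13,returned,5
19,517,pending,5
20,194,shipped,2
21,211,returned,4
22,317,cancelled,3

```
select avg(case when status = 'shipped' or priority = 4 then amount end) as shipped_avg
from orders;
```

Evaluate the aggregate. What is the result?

order_id=10: ✓ → 379
order_id=11: ✗
order_id=12: ✓ → 450
order_id=13: ✓ → 274
order_id=14: ✓ → 98
order_id=15: ✗
order_id=16: ✗
order_id=17: ✓ → 249
order_id=18: ✗
order_id=19: ✗
order_id=20: ✓ → 194
order_id=21: ✓ → 211
order_id=22: ✗
shipped_avg = (379 + 450 + 274 + 98 + 249 + 194 + 211) / 7 = 265

265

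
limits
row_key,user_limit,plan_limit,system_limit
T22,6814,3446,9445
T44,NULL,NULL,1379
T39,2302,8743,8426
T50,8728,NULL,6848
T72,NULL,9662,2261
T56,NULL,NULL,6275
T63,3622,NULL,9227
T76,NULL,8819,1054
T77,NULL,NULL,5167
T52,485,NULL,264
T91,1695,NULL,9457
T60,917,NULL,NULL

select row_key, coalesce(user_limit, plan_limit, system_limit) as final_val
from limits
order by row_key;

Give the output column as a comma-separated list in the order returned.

6814, 2302, 1379, 8728, 485, 6275, 917, 3622, 9662, 8819, 5167, 1695

row_key=T22: user_limit=6814 → 6814
row_key=T39: user_limit=2302 → 2302
row_key=T44: user_limit=NULL, plan_limit=NULL, system_limit=1379 → 1379
row_key=T50: user_limit=8728 → 8728
row_key=T52: user_limit=485 → 485
row_key=T56: user_limit=NULL, plan_limit=NULL, system_limit=6275 → 6275
row_key=T60: user_limit=917 → 917
row_key=T63: user_limit=3622 → 3622
row_key=T72: user_limit=NULL, plan_limit=9662 → 9662
row_key=T76: user_limit=NULL, plan_limit=8819 → 8819
row_key=T77: user_limit=NULL, plan_limit=NULL, system_limit=5167 → 5167
row_key=T91: user_limit=1695 → 1695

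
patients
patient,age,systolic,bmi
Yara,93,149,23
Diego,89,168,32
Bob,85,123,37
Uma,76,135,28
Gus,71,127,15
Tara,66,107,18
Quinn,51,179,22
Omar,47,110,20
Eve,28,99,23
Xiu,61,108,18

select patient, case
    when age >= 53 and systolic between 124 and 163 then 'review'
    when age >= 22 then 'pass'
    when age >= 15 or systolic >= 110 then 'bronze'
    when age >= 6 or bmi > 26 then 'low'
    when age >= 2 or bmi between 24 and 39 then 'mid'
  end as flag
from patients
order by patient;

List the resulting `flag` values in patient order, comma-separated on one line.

patient=Bob: age >= 22 → pass
patient=Diego: age >= 22 → pass
patient=Eve: age >= 22 → pass
patient=Gus: age >= 53 and systolic between 124 and 163 → review
patient=Omar: age >= 22 → pass
patient=Quinn: age >= 22 → pass
patient=Tara: age >= 22 → pass
patient=Uma: age >= 53 and systolic between 124 and 163 → review
patient=Xiu: age >= 22 → pass
patient=Yara: age >= 53 and systolic between 124 and 163 → review

pass, pass, pass, review, pass, pass, pass, review, pass, review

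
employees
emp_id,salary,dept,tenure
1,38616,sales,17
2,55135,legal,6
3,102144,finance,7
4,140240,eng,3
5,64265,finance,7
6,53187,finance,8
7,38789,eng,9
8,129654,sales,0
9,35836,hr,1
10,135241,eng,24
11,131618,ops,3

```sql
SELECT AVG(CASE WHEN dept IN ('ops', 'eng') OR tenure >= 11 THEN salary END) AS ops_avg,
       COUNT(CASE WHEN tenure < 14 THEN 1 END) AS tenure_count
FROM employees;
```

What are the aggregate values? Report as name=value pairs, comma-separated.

[ops_avg: dept IN ('ops', 'eng') OR tenure >= 11]
emp_id=1: ✓ → 38616
emp_id=2: ✗
emp_id=3: ✗
emp_id=4: ✓ → 140240
emp_id=5: ✗
emp_id=6: ✗
emp_id=7: ✓ → 38789
emp_id=8: ✗
emp_id=9: ✗
emp_id=10: ✓ → 135241
emp_id=11: ✓ → 131618
ops_avg = (38616 + 140240 + 38789 + 135241 + 131618) / 5 = 96900.8
—
[tenure_count: tenure < 14]
emp_id=1: ✗
emp_id=2: ✓ → 1
emp_id=3: ✓ → 1
emp_id=4: ✓ → 1
emp_id=5: ✓ → 1
emp_id=6: ✓ → 1
emp_id=7: ✓ → 1
emp_id=8: ✓ → 1
emp_id=9: ✓ → 1
emp_id=10: ✗
emp_id=11: ✓ → 1
tenure_count = COUNT(1, 1, 1, 1, 1, 1, 1, 1, 1) = 9

ops_avg=96900.8, tenure_count=9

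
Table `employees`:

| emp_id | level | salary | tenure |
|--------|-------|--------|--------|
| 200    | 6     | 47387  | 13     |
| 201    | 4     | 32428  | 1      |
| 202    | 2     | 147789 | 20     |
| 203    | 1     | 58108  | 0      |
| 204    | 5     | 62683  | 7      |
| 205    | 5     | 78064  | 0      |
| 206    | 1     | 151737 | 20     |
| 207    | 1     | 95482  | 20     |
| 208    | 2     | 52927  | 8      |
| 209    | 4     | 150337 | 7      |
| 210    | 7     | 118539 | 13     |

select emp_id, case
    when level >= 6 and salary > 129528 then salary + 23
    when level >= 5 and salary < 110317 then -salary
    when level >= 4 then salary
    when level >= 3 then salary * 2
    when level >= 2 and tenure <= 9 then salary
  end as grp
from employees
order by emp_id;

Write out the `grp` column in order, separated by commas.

-47387, 32428, NULL, NULL, -62683, -78064, NULL, NULL, 52927, 150337, 118539

emp_id=200: level >= 5 and salary < 110317 → -47387
emp_id=201: level >= 4 → 32428
emp_id=202: (no match → NULL) → NULL
emp_id=203: (no match → NULL) → NULL
emp_id=204: level >= 5 and salary < 110317 → -62683
emp_id=205: level >= 5 and salary < 110317 → -78064
emp_id=206: (no match → NULL) → NULL
emp_id=207: (no match → NULL) → NULL
emp_id=208: level >= 2 and tenure <= 9 → 52927
emp_id=209: level >= 4 → 150337
emp_id=210: level >= 4 → 118539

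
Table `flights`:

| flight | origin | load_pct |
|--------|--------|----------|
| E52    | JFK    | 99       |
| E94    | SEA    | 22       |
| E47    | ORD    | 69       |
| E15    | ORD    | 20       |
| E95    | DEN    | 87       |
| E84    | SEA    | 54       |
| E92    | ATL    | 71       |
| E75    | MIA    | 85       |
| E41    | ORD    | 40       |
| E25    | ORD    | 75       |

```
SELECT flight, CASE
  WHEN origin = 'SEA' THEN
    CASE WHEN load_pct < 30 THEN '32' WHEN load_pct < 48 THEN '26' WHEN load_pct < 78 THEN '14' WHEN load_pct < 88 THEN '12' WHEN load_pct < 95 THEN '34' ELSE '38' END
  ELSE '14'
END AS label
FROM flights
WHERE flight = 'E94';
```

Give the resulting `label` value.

32

flight = E94: origin=SEA, load_pct=22.
origin='SEA' → inner[load_pct < 30] → 32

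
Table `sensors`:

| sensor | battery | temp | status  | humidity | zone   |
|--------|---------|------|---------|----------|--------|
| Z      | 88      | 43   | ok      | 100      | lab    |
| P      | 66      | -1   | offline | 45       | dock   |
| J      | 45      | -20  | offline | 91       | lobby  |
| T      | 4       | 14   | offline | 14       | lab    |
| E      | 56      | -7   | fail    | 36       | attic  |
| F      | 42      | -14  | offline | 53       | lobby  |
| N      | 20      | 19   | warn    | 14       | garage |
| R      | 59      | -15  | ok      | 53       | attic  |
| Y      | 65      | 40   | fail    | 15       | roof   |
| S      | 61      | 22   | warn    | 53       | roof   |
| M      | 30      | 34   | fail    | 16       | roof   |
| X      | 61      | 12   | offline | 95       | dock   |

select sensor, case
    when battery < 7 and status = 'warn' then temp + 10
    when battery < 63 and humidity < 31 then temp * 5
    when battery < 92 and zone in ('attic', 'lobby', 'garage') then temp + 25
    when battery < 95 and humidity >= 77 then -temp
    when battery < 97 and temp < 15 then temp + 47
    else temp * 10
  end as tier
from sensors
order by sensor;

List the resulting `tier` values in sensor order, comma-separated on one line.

18, 11, 5, 170, 95, 46, 10, 220, 70, -12, 400, -43

sensor=E: battery < 92 and zone in ('attic', 'lobby', 'garage') → 18
sensor=F: battery < 92 and zone in ('attic', 'lobby', 'garage') → 11
sensor=J: battery < 92 and zone in ('attic', 'lobby', 'garage') → 5
sensor=M: battery < 63 and humidity < 31 → 170
sensor=N: battery < 63 and humidity < 31 → 95
sensor=P: battery < 97 and temp < 15 → 46
sensor=R: battery < 92 and zone in ('attic', 'lobby', 'garage') → 10
sensor=S: ELSE → 220
sensor=T: battery < 63 and humidity < 31 → 70
sensor=X: battery < 95 and humidity >= 77 → -12
sensor=Y: ELSE → 400
sensor=Z: battery < 95 and humidity >= 77 → -43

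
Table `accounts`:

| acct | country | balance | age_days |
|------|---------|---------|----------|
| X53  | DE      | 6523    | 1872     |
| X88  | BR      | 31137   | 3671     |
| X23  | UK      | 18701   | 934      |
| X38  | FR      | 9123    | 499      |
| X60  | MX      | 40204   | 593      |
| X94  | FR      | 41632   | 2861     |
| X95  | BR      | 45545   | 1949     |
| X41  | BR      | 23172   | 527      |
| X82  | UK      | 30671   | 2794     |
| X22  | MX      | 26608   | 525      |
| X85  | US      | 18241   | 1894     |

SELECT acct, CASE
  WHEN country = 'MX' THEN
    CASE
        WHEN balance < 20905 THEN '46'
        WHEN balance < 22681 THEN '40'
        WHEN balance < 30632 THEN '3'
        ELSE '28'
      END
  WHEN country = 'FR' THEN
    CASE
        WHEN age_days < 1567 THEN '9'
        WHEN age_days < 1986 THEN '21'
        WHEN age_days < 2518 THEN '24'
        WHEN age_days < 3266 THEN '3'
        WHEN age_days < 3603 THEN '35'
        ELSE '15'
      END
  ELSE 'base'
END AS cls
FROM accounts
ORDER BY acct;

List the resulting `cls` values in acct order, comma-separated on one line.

acct=X22: country='MX' → inner[balance < 30632] → 3
acct=X23: country='UK' → outer ELSE → base
acct=X38: country='FR' → inner[age_days < 1567] → 9
acct=X41: country='BR' → outer ELSE → base
acct=X53: country='DE' → outer ELSE → base
acct=X60: country='MX' → inner[ELSE] → 28
acct=X82: country='UK' → outer ELSE → base
acct=X85: country='US' → outer ELSE → base
acct=X88: country='BR' → outer ELSE → base
acct=X94: country='FR' → inner[age_days < 3266] → 3
acct=X95: country='BR' → outer ELSE → base

3, base, 9, base, base, 28, base, base, base, 3, base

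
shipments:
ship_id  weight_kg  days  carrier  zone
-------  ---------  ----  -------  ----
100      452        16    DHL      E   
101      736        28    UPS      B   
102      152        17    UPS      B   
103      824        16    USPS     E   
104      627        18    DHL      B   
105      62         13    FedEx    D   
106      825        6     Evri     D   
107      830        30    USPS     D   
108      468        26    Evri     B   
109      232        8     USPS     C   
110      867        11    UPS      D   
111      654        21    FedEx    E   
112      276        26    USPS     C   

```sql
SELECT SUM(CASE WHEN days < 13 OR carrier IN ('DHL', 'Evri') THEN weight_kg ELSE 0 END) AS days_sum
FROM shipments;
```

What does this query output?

ship_id=100: ✓ → 452
ship_id=101: ✗
ship_id=102: ✗
ship_id=103: ✗
ship_id=104: ✓ → 627
ship_id=105: ✗
ship_id=106: ✓ → 825
ship_id=107: ✗
ship_id=108: ✓ → 468
ship_id=109: ✓ → 232
ship_id=110: ✓ → 867
ship_id=111: ✗
ship_id=112: ✗
days_sum = 452 + 627 + 825 + 468 + 232 + 867 = 3471

3471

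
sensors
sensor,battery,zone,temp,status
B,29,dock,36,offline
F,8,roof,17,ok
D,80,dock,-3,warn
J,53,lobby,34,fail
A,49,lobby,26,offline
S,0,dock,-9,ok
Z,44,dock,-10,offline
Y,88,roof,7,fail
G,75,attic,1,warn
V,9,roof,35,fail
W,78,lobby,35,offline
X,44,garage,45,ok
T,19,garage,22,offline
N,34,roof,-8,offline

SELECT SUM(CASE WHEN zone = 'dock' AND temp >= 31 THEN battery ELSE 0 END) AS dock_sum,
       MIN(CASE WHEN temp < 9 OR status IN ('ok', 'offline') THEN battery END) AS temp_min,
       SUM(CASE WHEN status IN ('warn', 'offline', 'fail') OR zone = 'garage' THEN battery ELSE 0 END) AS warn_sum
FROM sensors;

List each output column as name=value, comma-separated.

[dock_sum: zone = 'dock' AND temp >= 31]
sensor=B: ✓ → 29
sensor=F: ✗
sensor=D: ✗
sensor=J: ✗
sensor=A: ✗
sensor=S: ✗
sensor=Z: ✗
sensor=Y: ✗
sensor=G: ✗
sensor=V: ✗
sensor=W: ✗
sensor=X: ✗
sensor=T: ✗
sensor=N: ✗
dock_sum = 29
—
[temp_min: temp < 9 OR status IN ('ok', 'offline')]
sensor=B: ✓ → 29
sensor=F: ✓ → 8
sensor=D: ✓ → 80
sensor=J: ✗
sensor=A: ✓ → 49
sensor=S: ✓ → 0
sensor=Z: ✓ → 44
sensor=Y: ✓ → 88
sensor=G: ✓ → 75
sensor=V: ✗
sensor=W: ✓ → 78
sensor=X: ✓ → 44
sensor=T: ✓ → 19
sensor=N: ✓ → 34
temp_min = MIN(29, 8, 80, 49, 0, 44, 88, 75, 78, 44, 19, 34) = 0
—
[warn_sum: status IN ('warn', 'offline', 'fail') OR zone = 'garage']
sensor=B: ✓ → 29
sensor=F: ✗
sensor=D: ✓ → 80
sensor=J: ✓ → 53
sensor=A: ✓ → 49
sensor=S: ✗
sensor=Z: ✓ → 44
sensor=Y: ✓ → 88
sensor=G: ✓ → 75
sensor=V: ✓ → 9
sensor=W: ✓ → 78
sensor=X: ✓ → 44
sensor=T: ✓ → 19
sensor=N: ✓ → 34
warn_sum = 29 + 80 + 53 + 49 + 44 + 88 + 75 + 9 + 78 + 44 + 19 + 34 = 602

dock_sum=29, temp_min=0, warn_sum=602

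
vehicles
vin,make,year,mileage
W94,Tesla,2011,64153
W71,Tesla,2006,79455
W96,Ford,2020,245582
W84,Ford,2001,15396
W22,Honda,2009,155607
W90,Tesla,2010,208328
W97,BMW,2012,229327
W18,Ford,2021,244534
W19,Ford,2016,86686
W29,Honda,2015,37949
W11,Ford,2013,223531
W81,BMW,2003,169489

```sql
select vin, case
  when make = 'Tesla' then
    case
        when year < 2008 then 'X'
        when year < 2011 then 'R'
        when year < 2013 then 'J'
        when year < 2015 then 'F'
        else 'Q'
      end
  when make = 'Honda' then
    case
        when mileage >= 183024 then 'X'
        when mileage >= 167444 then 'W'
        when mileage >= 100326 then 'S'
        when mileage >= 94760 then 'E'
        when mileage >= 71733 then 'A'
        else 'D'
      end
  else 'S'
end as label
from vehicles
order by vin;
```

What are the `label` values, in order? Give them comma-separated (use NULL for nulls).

S, S, S, S, D, X, S, S, R, J, S, S

vin=W11: make='Ford' → outer ELSE → S
vin=W18: make='Ford' → outer ELSE → S
vin=W19: make='Ford' → outer ELSE → S
vin=W22: make='Honda' → inner[mileage >= 100326] → S
vin=W29: make='Honda' → inner[ELSE] → D
vin=W71: make='Tesla' → inner[year < 2008] → X
vin=W81: make='BMW' → outer ELSE → S
vin=W84: make='Ford' → outer ELSE → S
vin=W90: make='Tesla' → inner[year < 2011] → R
vin=W94: make='Tesla' → inner[year < 2013] → J
vin=W96: make='Ford' → outer ELSE → S
vin=W97: make='BMW' → outer ELSE → S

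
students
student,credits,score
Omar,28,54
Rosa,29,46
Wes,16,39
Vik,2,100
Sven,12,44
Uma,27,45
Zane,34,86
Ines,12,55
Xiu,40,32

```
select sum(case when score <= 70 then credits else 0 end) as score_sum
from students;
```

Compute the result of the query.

student=Omar: ✓ → 28
student=Rosa: ✓ → 29
student=Wes: ✓ → 16
student=Vik: ✗
student=Sven: ✓ → 12
student=Uma: ✓ → 27
student=Zane: ✗
student=Ines: ✓ → 12
student=Xiu: ✓ → 40
score_sum = 28 + 29 + 16 + 12 + 27 + 12 + 40 = 164

164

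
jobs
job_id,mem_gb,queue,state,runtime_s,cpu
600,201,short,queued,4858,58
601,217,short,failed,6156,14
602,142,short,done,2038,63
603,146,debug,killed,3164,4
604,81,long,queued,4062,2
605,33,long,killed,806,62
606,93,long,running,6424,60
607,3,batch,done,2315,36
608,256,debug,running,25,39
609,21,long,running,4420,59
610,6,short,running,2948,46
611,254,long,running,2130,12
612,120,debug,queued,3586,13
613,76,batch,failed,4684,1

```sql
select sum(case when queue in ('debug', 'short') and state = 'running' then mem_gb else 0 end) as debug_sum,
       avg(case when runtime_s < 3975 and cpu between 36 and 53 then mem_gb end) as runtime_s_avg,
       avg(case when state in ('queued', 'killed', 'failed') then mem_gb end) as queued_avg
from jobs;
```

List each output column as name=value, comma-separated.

[debug_sum: queue in ('debug', 'short') and state = 'running']
job_id=600: ✗
job_id=601: ✗
job_id=602: ✗
job_id=603: ✗
job_id=604: ✗
job_id=605: ✗
job_id=606: ✗
job_id=607: ✗
job_id=608: ✓ → 256
job_id=609: ✗
job_id=610: ✓ → 6
job_id=611: ✗
job_id=612: ✗
job_id=613: ✗
debug_sum = 256 + 6 = 262
—
[runtime_s_avg: runtime_s < 3975 and cpu between 36 and 53]
job_id=600: ✗
job_id=601: ✗
job_id=602: ✗
job_id=603: ✗
job_id=604: ✗
job_id=605: ✗
job_id=606: ✗
job_id=607: ✓ → 3
job_id=608: ✓ → 256
job_id=609: ✗
job_id=610: ✓ → 6
job_id=611: ✗
job_id=612: ✗
job_id=613: ✗
runtime_s_avg = (3 + 256 + 6) / 3 = 88.3333333333
—
[queued_avg: state in ('queued', 'killed', 'failed')]
job_id=600: ✓ → 201
job_id=601: ✓ → 217
job_id=602: ✗
job_id=603: ✓ → 146
job_id=604: ✓ → 81
job_id=605: ✓ → 33
job_id=606: ✗
job_id=607: ✗
job_id=608: ✗
job_id=609: ✗
job_id=610: ✗
job_id=611: ✗
job_id=612: ✓ → 120
job_id=613: ✓ → 76
queued_avg = (201 + 217 + 146 + 81 + 33 + 120 + 76) / 7 = 124.8571428571

debug_sum=262, runtime_s_avg=88.3333333333, queued_avg=124.8571428571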